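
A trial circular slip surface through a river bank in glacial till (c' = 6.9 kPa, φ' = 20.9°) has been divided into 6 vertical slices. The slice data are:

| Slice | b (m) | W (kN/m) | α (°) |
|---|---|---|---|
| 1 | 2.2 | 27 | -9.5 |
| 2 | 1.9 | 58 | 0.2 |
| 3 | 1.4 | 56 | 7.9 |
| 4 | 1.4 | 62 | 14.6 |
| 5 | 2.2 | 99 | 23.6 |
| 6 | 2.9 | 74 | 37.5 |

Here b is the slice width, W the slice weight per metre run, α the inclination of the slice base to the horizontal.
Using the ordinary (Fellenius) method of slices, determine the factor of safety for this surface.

Ordinary method of slices: FS = Σ[c'·Δl_i + (W_i cosα_i)·tanφ'] / Σ W_i sinα_i, with Δl_i = b_i / cosα_i.
Slice 1: Δl = 2.2/cos(-9.5°) = 2.231 m; N'_1 = 27·cos(-9.5°) = 26.6; c'Δl = 15.39; W sinα = -4.5
Slice 2: Δl = 1.9/cos0.2° = 1.900 m; N'_2 = 58·cos0.2° = 58.0; c'Δl = 13.11; W sinα = 0.2
Slice 3: Δl = 1.4/cos7.9° = 1.413 m; N'_3 = 56·cos7.9° = 55.5; c'Δl = 9.75; W sinα = 7.7
Slice 4: Δl = 1.4/cos14.6° = 1.447 m; N'_4 = 62·cos14.6° = 60.0; c'Δl = 9.98; W sinα = 15.6
Slice 5: Δl = 2.2/cos23.6° = 2.401 m; N'_5 = 99·cos23.6° = 90.7; c'Δl = 16.57; W sinα = 39.6
Slice 6: Δl = 2.9/cos37.5° = 3.655 m; N'_6 = 74·cos37.5° = 58.7; c'Δl = 25.22; W sinα = 45.0
Σc'Δl = 90.0 kN/m; ΣN' = 349.5 kN/m; ΣW sinα = 103.8 kN/m
Resisting = 90.0 + 349.5·tan20.9° = 90.0 + 133.5 = 223.5 kN/m
FS = 223.5 / 103.8 = 2.154

FS = 2.15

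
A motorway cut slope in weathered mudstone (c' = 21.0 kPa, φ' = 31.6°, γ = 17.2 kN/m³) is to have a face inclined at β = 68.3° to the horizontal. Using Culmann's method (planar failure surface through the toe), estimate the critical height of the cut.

H_c = 19.50 m

Culmann's analysis gives the critical failure plane at α_cr = (β + φ')/2 = (68.3 + 31.6)/2 = 50.0°, and the critical height
H_c = (4c'/γ) · sinβ cosφ' / [1 − cos(β − φ')]
    = (4·21.0/17.2) · sin68.3°·cos31.6° / [1 − cos(36.7°)]
    = 4.884 · 0.9291·0.8517 / [1 − 0.8018]
    = 4.884 · 0.7914 / 0.1982
    = 19.50 m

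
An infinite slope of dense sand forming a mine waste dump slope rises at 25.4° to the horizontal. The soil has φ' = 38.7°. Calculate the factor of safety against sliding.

For a dry cohesionless infinite slope the factor of safety is FS = tanφ' / tanβ.
FS = tan38.7° / tan25.4° = 0.8012 / 0.4748 = 1.687

FS = 1.69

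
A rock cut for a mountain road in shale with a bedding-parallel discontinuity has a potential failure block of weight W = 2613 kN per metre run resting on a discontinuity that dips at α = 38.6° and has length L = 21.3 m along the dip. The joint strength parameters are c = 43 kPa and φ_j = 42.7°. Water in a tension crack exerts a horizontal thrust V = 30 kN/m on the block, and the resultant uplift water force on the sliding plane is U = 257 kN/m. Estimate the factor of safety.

Resolving the block weight along and normal to the plane and applying the Mohr–Coulomb strength on the joint:
N' = W cosα − U − V sinα = 2613·cos38.6° − 257 − 30·sin38.6° = 1766.4 kN/m
Driving force T = W sinα + V cosα = 2613·sin38.6° + 30·cos38.6° = 1653.6 kN/m
Resisting force R = c·L + N'·tanφ_j = 43·21.3 + 1766.4·tan42.7° = 915.9 + 1630.0 = 2545.9 kN/m
FS = R / T = 2545.9 / 1653.6 = 1.540

FS = 1.54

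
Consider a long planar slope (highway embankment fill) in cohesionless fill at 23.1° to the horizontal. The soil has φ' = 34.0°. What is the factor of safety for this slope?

FS = 1.58

For a dry cohesionless infinite slope the factor of safety is FS = tanφ' / tanβ.
FS = tan34.0° / tan23.1° = 0.6745 / 0.4265 = 1.581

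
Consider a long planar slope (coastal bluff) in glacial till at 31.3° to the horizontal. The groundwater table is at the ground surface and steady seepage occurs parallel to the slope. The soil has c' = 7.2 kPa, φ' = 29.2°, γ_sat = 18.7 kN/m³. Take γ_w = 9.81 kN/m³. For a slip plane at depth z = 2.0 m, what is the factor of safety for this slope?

With seepage parallel to the slope and the water table at the surface, the effective normal stress on the slip plane uses the buoyant unit weight γ' = γ_sat − γ_w while the driving shear stress uses γ_sat:
FS = [c' + γ' z cos²β tanφ'] / [γ_sat z sinβ cosβ]
γ' = 18.7 − 9.81 = 8.89 kN/m³
Numerator = 7.2 + 8.89·2.0·cos²31.3°·tan29.2° = 7.2 + 8.89·2.0·0.7301·0.5589 = 14.455 kPa
Denominator = 18.7·2.0·sin31.3°·cos31.3° = 18.7·2.0·0.5195·0.8545 = 16.602 kPa
FS = 14.455 / 16.602 = 0.871

FS = 0.87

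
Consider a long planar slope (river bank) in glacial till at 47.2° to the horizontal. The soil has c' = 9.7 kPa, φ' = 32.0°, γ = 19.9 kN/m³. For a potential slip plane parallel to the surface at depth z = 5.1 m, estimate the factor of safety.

FS = 0.77

For an infinite slope with a slip plane parallel to the surface (no pore pressure): FS = [c' + γz cos²β tanφ'] / [γz sinβ cosβ].
γz = 19.9·5.1 = 101.49 kN/m²
Numerator = 9.7 + 101.49·cos²47.2°·tan32.0° = 9.7 + 101.49·0.4616·0.6249 = 38.976 kPa
Denominator = 101.49·sin47.2°·cos47.2° = 101.49·0.7337·0.6794 = 50.595 kPa
FS = 38.976 / 50.595 = 0.770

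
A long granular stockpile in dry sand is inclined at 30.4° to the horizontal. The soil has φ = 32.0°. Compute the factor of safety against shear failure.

For a dry cohesionless infinite slope the factor of safety is FS = tanφ / tanβ.
FS = tan32.0° / tan30.4° = 0.6249 / 0.5867 = 1.065

FS = 1.07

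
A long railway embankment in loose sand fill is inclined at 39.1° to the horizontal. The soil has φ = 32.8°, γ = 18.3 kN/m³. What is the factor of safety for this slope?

For a dry cohesionless infinite slope the factor of safety is FS = tanφ / tanβ.
FS = tan32.8° / tan39.1° = 0.6445 / 0.8127 = 0.793

FS = 0.79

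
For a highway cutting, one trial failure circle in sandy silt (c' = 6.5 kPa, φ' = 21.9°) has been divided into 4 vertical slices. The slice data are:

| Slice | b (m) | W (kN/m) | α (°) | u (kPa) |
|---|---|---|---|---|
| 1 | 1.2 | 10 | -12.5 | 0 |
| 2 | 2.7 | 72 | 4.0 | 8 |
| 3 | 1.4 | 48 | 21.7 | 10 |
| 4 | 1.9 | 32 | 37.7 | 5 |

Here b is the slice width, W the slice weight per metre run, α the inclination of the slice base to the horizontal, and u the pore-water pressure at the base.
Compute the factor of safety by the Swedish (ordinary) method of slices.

FS = 2.30

Ordinary method of slices: FS = Σ[c'·Δl_i + (W_i cosα_i − u_i·Δl_i)·tanφ'] / Σ W_i sinα_i, with Δl_i = b_i / cosα_i.
Slice 1: Δl = 1.2/cos(-12.5°) = 1.229 m; N'_1 = 10·cos(-12.5°) − 0·1.229 = 9.8; c'Δl = 7.99; W sinα = -2.2
Slice 2: Δl = 2.7/cos4.0° = 2.707 m; N'_2 = 72·cos4.0° − 8·2.707 = 50.2; c'Δl = 17.59; W sinα = 5.0
Slice 3: Δl = 1.4/cos21.7° = 1.507 m; N'_3 = 48·cos21.7° − 10·1.507 = 29.5; c'Δl = 9.79; W sinα = 17.7
Slice 4: Δl = 1.9/cos37.7° = 2.401 m; N'_4 = 32·cos37.7° − 5·2.401 = 13.3; c'Δl = 15.61; W sinα = 19.6
Σc'Δl = 51.0 kN/m; ΣN' = 102.8 kN/m; ΣW sinα = 40.2 kN/m
Resisting = 51.0 + 102.8·tan21.9° = 51.0 + 41.3 = 92.3 kN/m
FS = 92.3 / 40.2 = 2.297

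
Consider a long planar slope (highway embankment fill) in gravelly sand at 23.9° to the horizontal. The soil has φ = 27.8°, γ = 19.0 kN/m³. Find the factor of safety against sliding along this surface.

FS = 1.19

For a dry cohesionless infinite slope the factor of safety is FS = tanφ / tanβ.
FS = tan27.8° / tan23.9° = 0.5272 / 0.4431 = 1.190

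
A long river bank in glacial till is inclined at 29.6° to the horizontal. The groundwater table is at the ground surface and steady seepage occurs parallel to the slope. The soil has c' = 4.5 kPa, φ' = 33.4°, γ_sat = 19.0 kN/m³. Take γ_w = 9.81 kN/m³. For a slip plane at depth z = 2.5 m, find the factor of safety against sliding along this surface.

With seepage parallel to the slope and the water table at the surface, the effective normal stress on the slip plane uses the buoyant unit weight γ' = γ_sat − γ_w while the driving shear stress uses γ_sat:
FS = [c' + γ' z cos²β tanφ'] / [γ_sat z sinβ cosβ]
γ' = 19.0 − 9.81 = 9.19 kN/m³
Numerator = 4.5 + 9.19·2.5·cos²29.6°·tan33.4° = 4.5 + 9.19·2.5·0.7560·0.6594 = 15.953 kPa
Denominator = 19.0·2.5·sin29.6°·cos29.6° = 19.0·2.5·0.4939·0.8695 = 20.400 kPa
FS = 15.953 / 20.400 = 0.782

FS = 0.78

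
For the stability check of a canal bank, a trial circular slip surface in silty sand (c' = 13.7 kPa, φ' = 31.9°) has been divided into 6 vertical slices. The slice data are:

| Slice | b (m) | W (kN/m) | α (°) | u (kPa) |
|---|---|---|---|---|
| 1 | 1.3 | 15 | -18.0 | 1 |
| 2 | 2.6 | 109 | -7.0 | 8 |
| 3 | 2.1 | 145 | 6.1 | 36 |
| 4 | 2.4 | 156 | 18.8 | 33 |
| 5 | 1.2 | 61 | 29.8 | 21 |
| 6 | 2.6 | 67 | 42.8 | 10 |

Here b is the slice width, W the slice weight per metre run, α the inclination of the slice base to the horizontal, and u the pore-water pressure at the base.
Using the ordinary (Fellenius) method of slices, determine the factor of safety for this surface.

FS = 2.86

Ordinary method of slices: FS = Σ[c'·Δl_i + (W_i cosα_i − u_i·Δl_i)·tanφ'] / Σ W_i sinα_i, with Δl_i = b_i / cosα_i.
Slice 1: Δl = 1.3/cos(-18.0°) = 1.367 m; N'_1 = 15·cos(-18.0°) − 1·1.367 = 12.9; c'Δl = 18.73; W sinα = -4.6
Slice 2: Δl = 2.6/cos(-7.0°) = 2.620 m; N'_2 = 109·cos(-7.0°) − 8·2.620 = 87.2; c'Δl = 35.89; W sinα = -13.3
Slice 3: Δl = 2.1/cos6.1° = 2.112 m; N'_3 = 145·cos6.1° − 36·2.112 = 68.1; c'Δl = 28.93; W sinα = 15.4
Slice 4: Δl = 2.4/cos18.8° = 2.535 m; N'_4 = 156·cos18.8° − 33·2.535 = 64.0; c'Δl = 34.73; W sinα = 50.3
Slice 5: Δl = 1.2/cos29.8° = 1.383 m; N'_5 = 61·cos29.8° − 21·1.383 = 23.9; c'Δl = 18.95; W sinα = 30.3
Slice 6: Δl = 2.6/cos42.8° = 3.544 m; N'_6 = 67·cos42.8° − 10·3.544 = 13.7; c'Δl = 48.55; W sinα = 45.5
Σc'Δl = 185.8 kN/m; ΣN' = 269.9 kN/m; ΣW sinα = 123.6 kN/m
Resisting = 185.8 + 269.9·tan31.9° = 185.8 + 168.0 = 353.8 kN/m
FS = 353.8 / 123.6 = 2.862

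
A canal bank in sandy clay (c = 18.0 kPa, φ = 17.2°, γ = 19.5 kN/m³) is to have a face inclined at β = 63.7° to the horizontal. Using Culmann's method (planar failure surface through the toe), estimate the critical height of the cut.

H_c = 10.15 m

Culmann's analysis gives the critical failure plane at α_cr = (β + φ)/2 = (63.7 + 17.2)/2 = 40.5°, and the critical height
H_c = (4c/γ) · sinβ cosφ / [1 − cos(β − φ)]
    = (4·18.0/19.5) · sin63.7°·cos17.2° / [1 − cos(46.5°)]
    = 3.692 · 0.8965·0.9553 / [1 − 0.6884]
    = 3.692 · 0.8564 / 0.3116
    = 10.15 m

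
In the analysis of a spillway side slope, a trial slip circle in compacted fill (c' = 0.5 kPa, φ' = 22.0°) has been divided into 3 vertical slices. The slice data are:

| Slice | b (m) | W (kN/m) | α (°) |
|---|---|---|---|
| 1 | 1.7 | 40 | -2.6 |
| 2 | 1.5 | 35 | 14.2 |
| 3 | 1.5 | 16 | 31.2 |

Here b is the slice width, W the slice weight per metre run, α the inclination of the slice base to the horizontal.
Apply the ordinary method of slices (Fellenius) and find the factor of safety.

FS = 2.52

Ordinary method of slices: FS = Σ[c'·Δl_i + (W_i cosα_i)·tanφ'] / Σ W_i sinα_i, with Δl_i = b_i / cosα_i.
Slice 1: Δl = 1.7/cos(-2.6°) = 1.702 m; N'_1 = 40·cos(-2.6°) = 40.0; c'Δl = 0.85; W sinα = -1.8
Slice 2: Δl = 1.5/cos14.2° = 1.547 m; N'_2 = 35·cos14.2° = 33.9; c'Δl = 0.77; W sinα = 8.6
Slice 3: Δl = 1.5/cos31.2° = 1.754 m; N'_3 = 16·cos31.2° = 13.7; c'Δl = 0.88; W sinα = 8.3
Σc'Δl = 2.5 kN/m; ΣN' = 87.6 kN/m; ΣW sinα = 15.1 kN/m
Resisting = 2.5 + 87.6·tan22.0° = 2.5 + 35.4 = 37.9 kN/m
FS = 37.9 / 15.1 = 2.516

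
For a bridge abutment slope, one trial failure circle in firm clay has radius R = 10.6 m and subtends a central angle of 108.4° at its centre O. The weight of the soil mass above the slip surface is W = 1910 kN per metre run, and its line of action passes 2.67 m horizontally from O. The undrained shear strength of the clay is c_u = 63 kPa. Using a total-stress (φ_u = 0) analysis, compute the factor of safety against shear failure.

Taking moments about the centre O, the resisting moment is provided by the undrained shear strength acting along the arc:
Arc length L_a = R·θ = 10.6·(108.4°·π/180) = 10.6·1.8919 = 20.05 m
M_R = c_u·L_a·R = 63·20.05·10.6 = 13392.4 kN·m/m
M_D = W·d = 1910·2.67 = 5099.7 kN·m/m
FS = M_R / M_D = 13392.4 / 5099.7 = 2.626

FS = 2.63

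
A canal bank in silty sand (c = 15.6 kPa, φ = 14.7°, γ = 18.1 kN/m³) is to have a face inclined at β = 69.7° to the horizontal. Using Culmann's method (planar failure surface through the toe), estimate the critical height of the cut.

H_c = 7.33 m

Culmann's analysis gives the critical failure plane at α_cr = (β + φ)/2 = (69.7 + 14.7)/2 = 42.2°, and the critical height
H_c = (4c/γ) · sinβ cosφ / [1 − cos(β − φ)]
    = (4·15.6/18.1) · sin69.7°·cos14.7° / [1 − cos(55.0°)]
    = 3.448 · 0.9379·0.9673 / [1 − 0.5736]
    = 3.448 · 0.9072 / 0.4264
    = 7.33 m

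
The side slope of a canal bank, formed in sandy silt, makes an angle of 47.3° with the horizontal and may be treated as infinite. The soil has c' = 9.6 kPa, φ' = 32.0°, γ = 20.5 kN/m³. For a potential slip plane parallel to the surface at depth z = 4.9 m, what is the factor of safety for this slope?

For an infinite slope with a slip plane parallel to the surface (no pore pressure): FS = [c' + γz cos²β tanφ'] / [γz sinβ cosβ].
γz = 20.5·4.9 = 100.45 kN/m²
Numerator = 9.6 + 100.45·cos²47.3°·tan32.0° = 9.6 + 100.45·0.4599·0.6249 = 38.467 kPa
Denominator = 100.45·sin47.3°·cos47.3° = 100.45·0.7349·0.6782 = 50.063 kPa
FS = 38.467 / 50.063 = 0.768

FS = 0.77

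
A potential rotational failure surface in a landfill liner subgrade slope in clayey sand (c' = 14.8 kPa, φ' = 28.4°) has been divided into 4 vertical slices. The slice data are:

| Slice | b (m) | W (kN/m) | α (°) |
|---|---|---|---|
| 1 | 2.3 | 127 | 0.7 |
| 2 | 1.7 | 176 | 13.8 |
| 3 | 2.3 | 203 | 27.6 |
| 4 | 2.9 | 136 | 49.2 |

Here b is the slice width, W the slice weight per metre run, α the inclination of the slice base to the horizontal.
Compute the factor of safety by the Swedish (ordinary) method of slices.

FS = 1.96

Ordinary method of slices: FS = Σ[c'·Δl_i + (W_i cosα_i)·tanφ'] / Σ W_i sinα_i, with Δl_i = b_i / cosα_i.
Slice 1: Δl = 2.3/cos0.7° = 2.300 m; N'_1 = 127·cos0.7° = 127.0; c'Δl = 34.04; W sinα = 1.6
Slice 2: Δl = 1.7/cos13.8° = 1.751 m; N'_2 = 176·cos13.8° = 170.9; c'Δl = 25.91; W sinα = 42.0
Slice 3: Δl = 2.3/cos27.6° = 2.595 m; N'_3 = 203·cos27.6° = 179.9; c'Δl = 38.41; W sinα = 94.0
Slice 4: Δl = 2.9/cos49.2° = 4.438 m; N'_4 = 136·cos49.2° = 88.9; c'Δl = 65.69; W sinα = 103.0
Σc'Δl = 164.0 kN/m; ΣN' = 566.7 kN/m; ΣW sinα = 240.5 kN/m
Resisting = 164.0 + 566.7·tan28.4° = 164.0 + 306.4 = 470.4 kN/m
FS = 470.4 / 240.5 = 1.956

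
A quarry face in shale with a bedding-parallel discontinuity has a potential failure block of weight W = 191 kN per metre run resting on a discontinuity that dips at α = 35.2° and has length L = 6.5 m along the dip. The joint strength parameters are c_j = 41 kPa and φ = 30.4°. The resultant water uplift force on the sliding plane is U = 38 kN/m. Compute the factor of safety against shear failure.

Resolving the block weight along and normal to the plane and applying the Mohr–Coulomb strength on the joint:
N' = W cosα − U = 191·cos35.2° − 38 = 118.1 kN/m
Driving force T = W sinα = 191·sin35.2° = 110.1 kN/m
Resisting force R = c_j·L + N'·tanφ = 41·6.5 + 118.1·tan30.4° = 266.5 + 69.3 = 335.8 kN/m
FS = R / T = 335.8 / 110.1 = 3.050

FS = 3.05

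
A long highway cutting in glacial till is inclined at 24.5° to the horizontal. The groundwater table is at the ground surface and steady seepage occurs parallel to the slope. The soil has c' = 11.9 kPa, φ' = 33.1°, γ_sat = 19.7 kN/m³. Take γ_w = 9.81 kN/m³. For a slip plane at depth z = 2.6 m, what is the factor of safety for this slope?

With seepage parallel to the slope and the water table at the surface, the effective normal stress on the slip plane uses the buoyant unit weight γ' = γ_sat − γ_w while the driving shear stress uses γ_sat:
FS = [c' + γ' z cos²β tanφ'] / [γ_sat z sinβ cosβ]
γ' = 19.7 − 9.81 = 9.89 kN/m³
Numerator = 11.9 + 9.89·2.6·cos²24.5°·tan33.1° = 11.9 + 9.89·2.6·0.8280·0.6519 = 25.780 kPa
Denominator = 19.7·2.6·sin24.5°·cos24.5° = 19.7·2.6·0.4147·0.9100 = 19.328 kPa
FS = 25.780 / 19.328 = 1.334

FS = 1.33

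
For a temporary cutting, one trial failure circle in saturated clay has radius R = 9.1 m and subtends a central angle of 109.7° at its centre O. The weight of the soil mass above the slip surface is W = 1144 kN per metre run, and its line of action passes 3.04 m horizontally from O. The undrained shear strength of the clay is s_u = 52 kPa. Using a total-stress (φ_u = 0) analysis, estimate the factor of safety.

FS = 2.37

Taking moments about the centre O, the resisting moment is provided by the undrained shear strength acting along the arc:
Arc length L_a = R·θ = 9.1·(109.7°·π/180) = 9.1·1.9146 = 17.42 m
M_R = s_u·L_a·R = 52·17.42·9.1 = 8244.6 kN·m/m
M_D = W·d = 1144·3.04 = 3477.8 kN·m/m
FS = M_R / M_D = 8244.6 / 3477.8 = 2.371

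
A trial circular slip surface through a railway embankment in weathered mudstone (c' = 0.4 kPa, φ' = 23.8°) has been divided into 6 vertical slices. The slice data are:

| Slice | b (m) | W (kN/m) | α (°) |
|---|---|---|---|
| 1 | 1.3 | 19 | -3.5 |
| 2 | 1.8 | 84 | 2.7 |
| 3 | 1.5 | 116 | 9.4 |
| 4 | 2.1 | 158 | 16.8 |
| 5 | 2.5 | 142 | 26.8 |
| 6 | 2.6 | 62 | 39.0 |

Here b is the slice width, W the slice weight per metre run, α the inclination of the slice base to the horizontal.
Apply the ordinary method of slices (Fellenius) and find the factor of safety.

FS = 1.44

Ordinary method of slices: FS = Σ[c'·Δl_i + (W_i cosα_i)·tanφ'] / Σ W_i sinα_i, with Δl_i = b_i / cosα_i.
Slice 1: Δl = 1.3/cos(-3.5°) = 1.302 m; N'_1 = 19·cos(-3.5°) = 19.0; c'Δl = 0.52; W sinα = -1.2
Slice 2: Δl = 1.8/cos2.7° = 1.802 m; N'_2 = 84·cos2.7° = 83.9; c'Δl = 0.72; W sinα = 4.0
Slice 3: Δl = 1.5/cos9.4° = 1.520 m; N'_3 = 116·cos9.4° = 114.4; c'Δl = 0.61; W sinα = 18.9
Slice 4: Δl = 2.1/cos16.8° = 2.194 m; N'_4 = 158·cos16.8° = 151.3; c'Δl = 0.88; W sinα = 45.7
Slice 5: Δl = 2.5/cos26.8° = 2.801 m; N'_5 = 142·cos26.8° = 126.7; c'Δl = 1.12; W sinα = 64.0
Slice 6: Δl = 2.6/cos39.0° = 3.346 m; N'_6 = 62·cos39.0° = 48.2; c'Δl = 1.34; W sinα = 39.0
Σc'Δl = 5.2 kN/m; ΣN' = 543.5 kN/m; ΣW sinα = 170.5 kN/m
Resisting = 5.2 + 543.5·tan23.8° = 5.2 + 239.7 = 244.9 kN/m
FS = 244.9 / 170.5 = 1.437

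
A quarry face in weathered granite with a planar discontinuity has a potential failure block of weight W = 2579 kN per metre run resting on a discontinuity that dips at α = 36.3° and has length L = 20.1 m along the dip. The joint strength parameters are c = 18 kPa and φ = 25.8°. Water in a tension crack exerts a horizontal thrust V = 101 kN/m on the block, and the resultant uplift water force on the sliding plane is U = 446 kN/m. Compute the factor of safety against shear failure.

FS = 0.70

Resolving the block weight along and normal to the plane and applying the Mohr–Coulomb strength on the joint:
N' = W cosα − U − V sinα = 2579·cos36.3° − 446 − 101·sin36.3° = 1572.7 kN/m
Driving force T = W sinα + V cosα = 2579·sin36.3° + 101·cos36.3° = 1608.2 kN/m
Resisting force R = c·L + N'·tanφ = 18·20.1 + 1572.7·tan25.8° = 361.8 + 760.3 = 1122.1 kN/m
FS = R / T = 1122.1 / 1608.2 = 0.698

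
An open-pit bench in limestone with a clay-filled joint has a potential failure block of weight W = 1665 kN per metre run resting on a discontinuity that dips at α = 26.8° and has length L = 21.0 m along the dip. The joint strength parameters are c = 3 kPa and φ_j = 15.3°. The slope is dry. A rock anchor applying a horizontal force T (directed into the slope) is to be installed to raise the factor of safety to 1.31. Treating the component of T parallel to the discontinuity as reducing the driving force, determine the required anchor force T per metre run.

Resolving forces along and normal to the sliding plane, with the horizontal anchor force T adding T·sinα to the effective normal force and T·cosα acting up the plane against the driving force:
FS = [cL + (W cosα + T sinα) tanφ_j] / [W sinα − T cosα]
Without the anchor: N' = 1486.2 kN/m, driving T_d = 750.7 kN/m, resisting R = 3·21.0 + 1486.2·tan15.3° = 469.6 kN/m, FS = 0.63.
Setting FS = 1.31 and solving for T:
1.31·(750.7 − T cos26.8°) = 469.6 + T sin26.8°·tan15.3°
T·(sin26.8°·tan15.3° + 1.31·cos26.8°) = 1.31·750.7 − 469.6
T·(0.4509·0.2736 + 1.31·0.8926) = 983.4 − 469.6 = 513.9
T·1.2926 = 513.9
T = 397.5 kN/m

T = 398 kN/m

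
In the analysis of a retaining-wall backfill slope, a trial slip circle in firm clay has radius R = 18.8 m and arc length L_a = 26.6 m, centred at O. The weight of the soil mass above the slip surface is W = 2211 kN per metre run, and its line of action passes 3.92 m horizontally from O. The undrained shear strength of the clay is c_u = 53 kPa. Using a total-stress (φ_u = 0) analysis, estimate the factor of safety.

FS = 3.06

Taking moments about the centre O, the resisting moment is provided by the undrained shear strength acting along the arc:
M_R = c_u·L_a·R = 53·26.60·18.8 = 26504.2 kN·m/m
M_D = W·d = 2211·3.92 = 8667.1 kN·m/m
FS = M_R / M_D = 26504.2 / 8667.1 = 3.058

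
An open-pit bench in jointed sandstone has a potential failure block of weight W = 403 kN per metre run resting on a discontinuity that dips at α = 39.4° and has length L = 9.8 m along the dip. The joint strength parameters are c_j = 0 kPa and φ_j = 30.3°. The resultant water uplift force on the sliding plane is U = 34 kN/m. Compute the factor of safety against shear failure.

Resolving the block weight along and normal to the plane and applying the Mohr–Coulomb strength on the joint:
N' = W cosα − U = 403·cos39.4° − 34 = 277.4 kN/m
Driving force T = W sinα = 403·sin39.4° = 255.8 kN/m
Resisting force R = c_j·L + N'·tanφ_j = 0·9.8 + 277.4·tan30.3° = 0.0 + 162.1 = 162.1 kN/m
FS = R / T = 162.1 / 255.8 = 0.634

FS = 0.63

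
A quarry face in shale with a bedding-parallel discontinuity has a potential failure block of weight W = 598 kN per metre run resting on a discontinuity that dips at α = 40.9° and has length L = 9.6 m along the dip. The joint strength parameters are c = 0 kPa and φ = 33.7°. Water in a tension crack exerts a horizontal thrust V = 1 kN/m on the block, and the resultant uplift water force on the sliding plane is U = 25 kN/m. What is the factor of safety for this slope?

Resolving the block weight along and normal to the plane and applying the Mohr–Coulomb strength on the joint:
N' = W cosα − U − V sinα = 598·cos40.9° − 25 − 1·sin40.9° = 426.3 kN/m
Driving force T = W sinα + V cosα = 598·sin40.9° + 1·cos40.9° = 392.3 kN/m
Resisting force R = c·L + N'·tanφ = 0·9.6 + 426.3·tan33.7° = 0.0 + 284.3 = 284.3 kN/m
FS = R / T = 284.3 / 392.3 = 0.725

FS = 0.72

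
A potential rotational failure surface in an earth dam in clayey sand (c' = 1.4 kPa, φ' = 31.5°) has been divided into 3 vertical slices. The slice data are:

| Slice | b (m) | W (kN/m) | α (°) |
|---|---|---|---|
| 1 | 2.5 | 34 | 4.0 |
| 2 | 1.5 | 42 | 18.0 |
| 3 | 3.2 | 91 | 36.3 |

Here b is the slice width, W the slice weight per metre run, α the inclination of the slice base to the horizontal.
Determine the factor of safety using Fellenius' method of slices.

FS = 1.47

Ordinary method of slices: FS = Σ[c'·Δl_i + (W_i cosα_i)·tanφ'] / Σ W_i sinα_i, with Δl_i = b_i / cosα_i.
Slice 1: Δl = 2.5/cos4.0° = 2.506 m; N'_1 = 34·cos4.0° = 33.9; c'Δl = 3.51; W sinα = 2.4
Slice 2: Δl = 1.5/cos18.0° = 1.577 m; N'_2 = 42·cos18.0° = 39.9; c'Δl = 2.21; W sinα = 13.0
Slice 3: Δl = 3.2/cos36.3° = 3.971 m; N'_3 = 91·cos36.3° = 73.3; c'Δl = 5.56; W sinα = 53.9
Σc'Δl = 11.3 kN/m; ΣN' = 147.2 kN/m; ΣW sinα = 69.2 kN/m
Resisting = 11.3 + 147.2·tan31.5° = 11.3 + 90.2 = 101.5 kN/m
FS = 101.5 / 69.2 = 1.466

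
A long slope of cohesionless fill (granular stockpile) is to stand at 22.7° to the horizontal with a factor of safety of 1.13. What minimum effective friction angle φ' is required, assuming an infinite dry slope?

φ' = 25.3°

FS = tanφ'/tanβ ⇒ tanφ' = FS · tanβ = 1.13 · tan22.7° = 0.4727
φ' = arctan(0.4727) = 25.30°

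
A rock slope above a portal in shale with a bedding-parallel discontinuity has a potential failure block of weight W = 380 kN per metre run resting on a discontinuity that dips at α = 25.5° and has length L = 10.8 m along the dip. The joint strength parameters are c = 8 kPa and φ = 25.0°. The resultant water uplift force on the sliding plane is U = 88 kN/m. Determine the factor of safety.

FS = 1.25

Resolving the block weight along and normal to the plane and applying the Mohr–Coulomb strength on the joint:
N' = W cosα − U = 380·cos25.5° − 88 = 255.0 kN/m
Driving force T = W sinα = 380·sin25.5° = 163.6 kN/m
Resisting force R = c·L + N'·tanφ = 8·10.8 + 255.0·tan25.0° = 86.4 + 118.9 = 205.3 kN/m
FS = R / T = 205.3 / 163.6 = 1.255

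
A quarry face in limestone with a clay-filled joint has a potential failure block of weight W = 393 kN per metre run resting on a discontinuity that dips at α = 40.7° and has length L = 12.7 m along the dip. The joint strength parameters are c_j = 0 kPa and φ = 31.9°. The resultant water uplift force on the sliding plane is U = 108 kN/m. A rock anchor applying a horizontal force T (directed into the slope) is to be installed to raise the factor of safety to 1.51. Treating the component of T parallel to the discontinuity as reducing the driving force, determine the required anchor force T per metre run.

Resolving forces along and normal to the sliding plane, with the horizontal anchor force T adding T·sinα to the effective normal force and T·cosα acting up the plane against the driving force:
FS = [c_jL + (W cosα − U + T sinα) tanφ] / [W sinα − T cosα]
Without the anchor: N' = 189.9 kN/m, driving T_d = 256.3 kN/m, resisting R = 0·12.7 + 189.9·tan31.9° = 118.2 kN/m, FS = 0.46.
Setting FS = 1.51 and solving for T:
1.51·(256.3 − T cos40.7°) = 118.2 + T sin40.7°·tan31.9°
T·(sin40.7°·tan31.9° + 1.51·cos40.7°) = 1.51·256.3 − 118.2
T·(0.6521·0.6224 + 1.51·0.7581) = 387.0 − 118.2 = 268.7
T·1.5507 = 268.7
T = 173.3 kN/m

T = 173 kN/m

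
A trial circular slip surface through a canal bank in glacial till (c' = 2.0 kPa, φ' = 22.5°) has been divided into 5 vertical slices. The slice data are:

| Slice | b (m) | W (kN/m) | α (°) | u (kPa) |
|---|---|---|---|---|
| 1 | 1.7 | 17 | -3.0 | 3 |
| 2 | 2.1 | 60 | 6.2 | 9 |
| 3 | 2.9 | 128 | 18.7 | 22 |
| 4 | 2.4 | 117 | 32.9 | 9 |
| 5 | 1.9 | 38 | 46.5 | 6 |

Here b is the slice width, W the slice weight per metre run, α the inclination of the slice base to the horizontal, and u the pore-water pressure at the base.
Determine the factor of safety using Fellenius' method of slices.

Ordinary method of slices: FS = Σ[c'·Δl_i + (W_i cosα_i − u_i·Δl_i)·tanφ'] / Σ W_i sinα_i, with Δl_i = b_i / cosα_i.
Slice 1: Δl = 1.7/cos(-3.0°) = 1.702 m; N'_1 = 17·cos(-3.0°) − 3·1.702 = 11.9; c'Δl = 3.40; W sinα = -0.9
Slice 2: Δl = 2.1/cos6.2° = 2.112 m; N'_2 = 60·cos6.2° − 9·2.112 = 40.6; c'Δl = 4.22; W sinα = 6.5
Slice 3: Δl = 2.9/cos18.7° = 3.062 m; N'_3 = 128·cos18.7° − 22·3.062 = 53.9; c'Δl = 6.12; W sinα = 41.0
Slice 4: Δl = 2.4/cos32.9° = 2.858 m; N'_4 = 117·cos32.9° − 9·2.858 = 72.5; c'Δl = 5.72; W sinα = 63.6
Slice 5: Δl = 1.9/cos46.5° = 2.760 m; N'_5 = 38·cos46.5° − 6·2.760 = 9.6; c'Δl = 5.52; W sinα = 27.6
Σc'Δl = 25.0 kN/m; ΣN' = 188.5 kN/m; ΣW sinα = 137.7 kN/m
Resisting = 25.0 + 188.5·tan22.5° = 25.0 + 78.1 = 103.1 kN/m
FS = 103.1 / 137.7 = 0.748

FS = 0.75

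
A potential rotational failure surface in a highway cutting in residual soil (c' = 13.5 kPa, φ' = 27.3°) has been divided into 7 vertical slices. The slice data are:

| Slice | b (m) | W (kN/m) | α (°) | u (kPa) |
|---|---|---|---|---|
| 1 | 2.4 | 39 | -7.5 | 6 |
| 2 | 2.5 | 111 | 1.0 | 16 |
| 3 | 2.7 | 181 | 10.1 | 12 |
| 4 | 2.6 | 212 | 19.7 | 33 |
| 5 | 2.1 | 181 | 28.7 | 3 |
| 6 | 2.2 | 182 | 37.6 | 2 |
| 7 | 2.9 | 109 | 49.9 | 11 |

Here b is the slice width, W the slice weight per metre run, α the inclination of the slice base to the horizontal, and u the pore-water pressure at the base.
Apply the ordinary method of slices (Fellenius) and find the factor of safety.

FS = 1.60

Ordinary method of slices: FS = Σ[c'·Δl_i + (W_i cosα_i − u_i·Δl_i)·tanφ'] / Σ W_i sinα_i, with Δl_i = b_i / cosα_i.
Slice 1: Δl = 2.4/cos(-7.5°) = 2.421 m; N'_1 = 39·cos(-7.5°) − 6·2.421 = 24.1; c'Δl = 32.68; W sinα = -5.1
Slice 2: Δl = 2.5/cos1.0° = 2.500 m; N'_2 = 111·cos1.0° − 16·2.500 = 71.0; c'Δl = 33.76; W sinα = 1.9
Slice 3: Δl = 2.7/cos10.1° = 2.743 m; N'_3 = 181·cos10.1° − 12·2.743 = 145.3; c'Δl = 37.02; W sinα = 31.7
Slice 4: Δl = 2.6/cos19.7° = 2.762 m; N'_4 = 212·cos19.7° − 33·2.762 = 108.5; c'Δl = 37.28; W sinα = 71.5
Slice 5: Δl = 2.1/cos28.7° = 2.394 m; N'_5 = 181·cos28.7° − 3·2.394 = 151.6; c'Δl = 32.32; W sinα = 86.9
Slice 6: Δl = 2.2/cos37.6° = 2.777 m; N'_6 = 182·cos37.6° − 2·2.777 = 138.6; c'Δl = 37.49; W sinα = 111.0
Slice 7: Δl = 2.9/cos49.9° = 4.502 m; N'_7 = 109·cos49.9° − 11·4.502 = 20.7; c'Δl = 60.78; W sinα = 83.4
Σc'Δl = 271.3 kN/m; ΣN' = 659.8 kN/m; ΣW sinα = 381.4 kN/m
Resisting = 271.3 + 659.8·tan27.3° = 271.3 + 340.5 = 611.9 kN/m
FS = 611.9 / 381.4 = 1.604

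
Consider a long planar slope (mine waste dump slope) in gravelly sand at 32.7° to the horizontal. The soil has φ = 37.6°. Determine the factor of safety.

FS = 1.20

For a dry cohesionless infinite slope the factor of safety is FS = tanφ / tanβ.
FS = tan37.6° / tan32.7° = 0.7701 / 0.6420 = 1.200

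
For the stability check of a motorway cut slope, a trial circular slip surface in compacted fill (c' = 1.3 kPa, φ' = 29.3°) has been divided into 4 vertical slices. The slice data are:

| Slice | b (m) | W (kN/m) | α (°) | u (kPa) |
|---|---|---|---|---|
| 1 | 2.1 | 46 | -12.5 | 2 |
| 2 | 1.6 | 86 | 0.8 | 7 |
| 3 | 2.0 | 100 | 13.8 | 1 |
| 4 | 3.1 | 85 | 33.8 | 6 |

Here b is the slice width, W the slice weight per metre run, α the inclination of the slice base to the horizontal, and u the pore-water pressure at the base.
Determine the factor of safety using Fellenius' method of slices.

FS = 2.53

Ordinary method of slices: FS = Σ[c'·Δl_i + (W_i cosα_i − u_i·Δl_i)·tanφ'] / Σ W_i sinα_i, with Δl_i = b_i / cosα_i.
Slice 1: Δl = 2.1/cos(-12.5°) = 2.151 m; N'_1 = 46·cos(-12.5°) − 2·2.151 = 40.6; c'Δl = 2.80; W sinα = -10.0
Slice 2: Δl = 1.6/cos0.8° = 1.600 m; N'_2 = 86·cos0.8° − 7·1.600 = 74.8; c'Δl = 2.08; W sinα = 1.2
Slice 3: Δl = 2.0/cos13.8° = 2.059 m; N'_3 = 100·cos13.8° − 1·2.059 = 95.1; c'Δl = 2.68; W sinα = 23.9
Slice 4: Δl = 3.1/cos33.8° = 3.731 m; N'_4 = 85·cos33.8° − 6·3.731 = 48.3; c'Δl = 4.85; W sinα = 47.3
Σc'Δl = 12.4 kN/m; ΣN' = 258.7 kN/m; ΣW sinα = 62.4 kN/m
Resisting = 12.4 + 258.7·tan29.3° = 12.4 + 145.2 = 157.6 kN/m
FS = 157.6 / 62.4 = 2.526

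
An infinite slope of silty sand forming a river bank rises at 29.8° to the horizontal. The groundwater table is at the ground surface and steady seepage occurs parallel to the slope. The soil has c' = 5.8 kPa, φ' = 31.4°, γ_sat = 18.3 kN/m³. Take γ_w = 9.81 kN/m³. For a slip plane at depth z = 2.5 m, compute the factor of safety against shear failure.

FS = 0.79

With seepage parallel to the slope and the water table at the surface, the effective normal stress on the slip plane uses the buoyant unit weight γ' = γ_sat − γ_w while the driving shear stress uses γ_sat:
FS = [c' + γ' z cos²β tanφ'] / [γ_sat z sinβ cosβ]
γ' = 18.3 − 9.81 = 8.49 kN/m³
Numerator = 5.8 + 8.49·2.5·cos²29.8°·tan31.4° = 5.8 + 8.49·2.5·0.7530·0.6104 = 15.556 kPa
Denominator = 18.3·2.5·sin29.8°·cos29.8° = 18.3·2.5·0.4970·0.8678 = 19.730 kPa
FS = 15.556 / 19.730 = 0.788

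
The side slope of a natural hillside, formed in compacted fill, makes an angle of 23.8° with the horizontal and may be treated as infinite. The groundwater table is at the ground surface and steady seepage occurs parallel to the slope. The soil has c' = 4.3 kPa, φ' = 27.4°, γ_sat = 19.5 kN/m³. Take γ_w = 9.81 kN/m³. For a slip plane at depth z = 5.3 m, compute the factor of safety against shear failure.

FS = 0.70

With seepage parallel to the slope and the water table at the surface, the effective normal stress on the slip plane uses the buoyant unit weight γ' = γ_sat − γ_w while the driving shear stress uses γ_sat:
FS = [c' + γ' z cos²β tanφ'] / [γ_sat z sinβ cosβ]
γ' = 19.5 − 9.81 = 9.69 kN/m³
Numerator = 4.3 + 9.69·5.3·cos²23.8°·tan27.4° = 4.3 + 9.69·5.3·0.8372·0.5184 = 26.586 kPa
Denominator = 19.5·5.3·sin23.8°·cos23.8° = 19.5·5.3·0.4035·0.9150 = 38.160 kPa
FS = 26.586 / 38.160 = 0.697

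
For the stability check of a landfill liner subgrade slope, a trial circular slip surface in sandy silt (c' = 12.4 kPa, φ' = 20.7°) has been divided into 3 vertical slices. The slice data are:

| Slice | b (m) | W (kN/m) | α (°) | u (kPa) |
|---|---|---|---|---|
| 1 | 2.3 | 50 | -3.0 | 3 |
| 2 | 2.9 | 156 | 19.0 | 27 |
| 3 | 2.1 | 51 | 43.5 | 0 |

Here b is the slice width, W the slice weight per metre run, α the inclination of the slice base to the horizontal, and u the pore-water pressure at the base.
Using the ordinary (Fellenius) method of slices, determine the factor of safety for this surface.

FS = 1.89

Ordinary method of slices: FS = Σ[c'·Δl_i + (W_i cosα_i − u_i·Δl_i)·tanφ'] / Σ W_i sinα_i, with Δl_i = b_i / cosα_i.
Slice 1: Δl = 2.3/cos(-3.0°) = 2.303 m; N'_1 = 50·cos(-3.0°) − 3·2.303 = 43.0; c'Δl = 28.56; W sinα = -2.6
Slice 2: Δl = 2.9/cos19.0° = 3.067 m; N'_2 = 156·cos19.0° − 27·3.067 = 64.7; c'Δl = 38.03; W sinα = 50.8
Slice 3: Δl = 2.1/cos43.5° = 2.895 m; N'_3 = 51·cos43.5° − 0·2.895 = 37.0; c'Δl = 35.90; W sinα = 35.1
Σc'Δl = 102.5 kN/m; ΣN' = 144.7 kN/m; ΣW sinα = 83.3 kN/m
Resisting = 102.5 + 144.7·tan20.7° = 102.5 + 54.7 = 157.2 kN/m
FS = 157.2 / 83.3 = 1.887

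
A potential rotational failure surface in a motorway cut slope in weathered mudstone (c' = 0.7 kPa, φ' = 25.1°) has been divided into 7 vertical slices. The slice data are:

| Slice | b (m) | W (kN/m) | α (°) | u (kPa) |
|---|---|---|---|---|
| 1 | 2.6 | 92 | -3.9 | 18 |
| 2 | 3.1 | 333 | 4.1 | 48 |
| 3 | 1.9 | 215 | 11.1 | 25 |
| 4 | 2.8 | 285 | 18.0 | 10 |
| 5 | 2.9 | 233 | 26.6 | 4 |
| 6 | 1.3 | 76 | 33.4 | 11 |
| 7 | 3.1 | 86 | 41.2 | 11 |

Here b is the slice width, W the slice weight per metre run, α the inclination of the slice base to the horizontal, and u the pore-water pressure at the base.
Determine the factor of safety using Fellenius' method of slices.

Ordinary method of slices: FS = Σ[c'·Δl_i + (W_i cosα_i − u_i·Δl_i)·tanφ'] / Σ W_i sinα_i, with Δl_i = b_i / cosα_i.
Slice 1: Δl = 2.6/cos(-3.9°) = 2.606 m; N'_1 = 92·cos(-3.9°) − 18·2.606 = 44.9; c'Δl = 1.82; W sinα = -6.3
Slice 2: Δl = 3.1/cos4.1° = 3.108 m; N'_2 = 333·cos4.1° − 48·3.108 = 183.0; c'Δl = 2.18; W sinα = 23.8
Slice 3: Δl = 1.9/cos11.1° = 1.936 m; N'_3 = 215·cos11.1° − 25·1.936 = 162.6; c'Δl = 1.36; W sinα = 41.4
Slice 4: Δl = 2.8/cos18.0° = 2.944 m; N'_4 = 285·cos18.0° − 10·2.944 = 241.6; c'Δl = 2.06; W sinα = 88.1
Slice 5: Δl = 2.9/cos26.6° = 3.243 m; N'_5 = 233·cos26.6° − 4·3.243 = 195.4; c'Δl = 2.27; W sinα = 104.3
Slice 6: Δl = 1.3/cos33.4° = 1.557 m; N'_6 = 76·cos33.4° − 11·1.557 = 46.3; c'Δl = 1.09; W sinα = 41.8
Slice 7: Δl = 3.1/cos41.2° = 4.120 m; N'_7 = 86·cos41.2° − 11·4.120 = 19.4; c'Δl = 2.88; W sinα = 56.6
Σc'Δl = 13.7 kN/m; ΣN' = 893.1 kN/m; ΣW sinα = 349.8 kN/m
Resisting = 13.7 + 893.1·tan25.1° = 13.7 + 418.4 = 432.0 kN/m
FS = 432.0 / 349.8 = 1.235

FS = 1.23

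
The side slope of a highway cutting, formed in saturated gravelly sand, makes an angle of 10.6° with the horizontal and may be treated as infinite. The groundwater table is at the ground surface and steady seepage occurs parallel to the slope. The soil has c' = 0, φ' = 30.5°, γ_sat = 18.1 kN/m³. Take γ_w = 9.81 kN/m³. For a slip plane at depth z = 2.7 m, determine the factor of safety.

FS = 1.44

With seepage parallel to the slope and the water table at the surface, the effective normal stress on the slip plane uses the buoyant unit weight γ' = γ_sat − γ_w while the driving shear stress uses γ_sat:
FS = [c' + γ' z cos²β tanφ'] / [γ_sat z sinβ cosβ]
(For c' = 0 this reduces to FS = (γ'/γ_sat)·tanφ'/tanβ.)
γ' = 18.1 − 9.81 = 8.29 kN/m³
Numerator = 0.0 + 8.29·2.7·cos²10.6°·tan30.5° = 0.0 + 8.29·2.7·0.9662·0.5890 = 12.738 kPa
Denominator = 18.1·2.7·sin10.6°·cos10.6° = 18.1·2.7·0.1840·0.9829 = 8.836 kPa
FS = 12.738 / 8.836 = 1.442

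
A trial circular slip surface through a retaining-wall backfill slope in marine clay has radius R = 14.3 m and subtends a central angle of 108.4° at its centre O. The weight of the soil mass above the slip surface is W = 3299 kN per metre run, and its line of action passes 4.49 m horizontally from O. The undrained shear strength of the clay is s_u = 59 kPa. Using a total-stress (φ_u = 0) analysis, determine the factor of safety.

FS = 1.54

Taking moments about the centre O, the resisting moment is provided by the undrained shear strength acting along the arc:
Arc length L_a = R·θ = 14.3·(108.4°·π/180) = 14.3·1.8919 = 27.05 m
M_R = s_u·L_a·R = 59·27.05·14.3 = 22826.0 kN·m/m
M_D = W·d = 3299·4.49 = 14812.5 kN·m/m
FS = M_R / M_D = 22826.0 / 14812.5 = 1.541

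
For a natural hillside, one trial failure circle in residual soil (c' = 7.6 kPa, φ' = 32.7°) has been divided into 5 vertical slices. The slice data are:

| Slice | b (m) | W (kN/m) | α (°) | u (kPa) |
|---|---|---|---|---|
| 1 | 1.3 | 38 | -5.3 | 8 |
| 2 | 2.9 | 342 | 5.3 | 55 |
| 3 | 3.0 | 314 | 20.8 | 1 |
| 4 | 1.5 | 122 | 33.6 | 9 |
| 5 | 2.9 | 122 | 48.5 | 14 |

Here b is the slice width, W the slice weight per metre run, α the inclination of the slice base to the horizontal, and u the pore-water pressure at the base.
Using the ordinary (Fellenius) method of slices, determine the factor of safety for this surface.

Ordinary method of slices: FS = Σ[c'·Δl_i + (W_i cosα_i − u_i·Δl_i)·tanφ'] / Σ W_i sinα_i, with Δl_i = b_i / cosα_i.
Slice 1: Δl = 1.3/cos(-5.3°) = 1.306 m; N'_1 = 38·cos(-5.3°) − 8·1.306 = 27.4; c'Δl = 9.92; W sinα = -3.5
Slice 2: Δl = 2.9/cos5.3° = 2.912 m; N'_2 = 342·cos5.3° − 55·2.912 = 180.4; c'Δl = 22.13; W sinα = 31.6
Slice 3: Δl = 3.0/cos20.8° = 3.209 m; N'_3 = 314·cos20.8° − 1·3.209 = 290.3; c'Δl = 24.39; W sinα = 111.5
Slice 4: Δl = 1.5/cos33.6° = 1.801 m; N'_4 = 122·cos33.6° − 9·1.801 = 85.4; c'Δl = 13.69; W sinα = 67.5
Slice 5: Δl = 2.9/cos48.5° = 4.377 m; N'_5 = 122·cos48.5° − 14·4.377 = 19.6; c'Δl = 33.26; W sinα = 91.4
Σc'Δl = 103.4 kN/m; ΣN' = 603.0 kN/m; ΣW sinα = 298.5 kN/m
Resisting = 103.4 + 603.0·tan32.7° = 103.4 + 387.2 = 490.5 kN/m
FS = 490.5 / 298.5 = 1.644

FS = 1.64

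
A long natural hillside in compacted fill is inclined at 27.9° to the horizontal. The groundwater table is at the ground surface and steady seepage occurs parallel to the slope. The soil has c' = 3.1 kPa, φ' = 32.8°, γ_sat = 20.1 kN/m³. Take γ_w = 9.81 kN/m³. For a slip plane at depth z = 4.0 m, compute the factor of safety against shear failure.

FS = 0.72

With seepage parallel to the slope and the water table at the surface, the effective normal stress on the slip plane uses the buoyant unit weight γ' = γ_sat − γ_w while the driving shear stress uses γ_sat:
FS = [c' + γ' z cos²β tanφ'] / [γ_sat z sinβ cosβ]
γ' = 20.1 − 9.81 = 10.29 kN/m³
Numerator = 3.1 + 10.29·4.0·cos²27.9°·tan32.8° = 3.1 + 10.29·4.0·0.7810·0.6445 = 23.818 kPa
Denominator = 20.1·4.0·sin27.9°·cos27.9° = 20.1·4.0·0.4679·0.8838 = 33.249 kPa
FS = 23.818 / 33.249 = 0.716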